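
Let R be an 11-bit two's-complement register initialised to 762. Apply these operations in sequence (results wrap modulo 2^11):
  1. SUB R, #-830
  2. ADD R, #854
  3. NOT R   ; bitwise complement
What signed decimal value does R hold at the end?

Start: R = 762 = 01011111010.
R = 762 − (-830) = 1592; wraps to -456 = 11000111000
R = -456 + 854 = 398 = 00110001110
R = NOT 00110001110 = 11001110001 = -399

-399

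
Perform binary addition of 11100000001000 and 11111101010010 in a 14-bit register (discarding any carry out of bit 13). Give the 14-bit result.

11011101011010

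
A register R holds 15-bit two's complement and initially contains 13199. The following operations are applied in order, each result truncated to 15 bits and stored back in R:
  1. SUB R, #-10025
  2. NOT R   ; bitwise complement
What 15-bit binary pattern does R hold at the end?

Start: R = 13199 = 011001110001111.
R = 13199 − (-10025) = 23224; wraps to -9544 = 101101010111000
R = NOT 101101010111000 = 010010101000111 = 9543

010010101000111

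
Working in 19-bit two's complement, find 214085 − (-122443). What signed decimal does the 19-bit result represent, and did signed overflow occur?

-187760; overflow

214085 → 0110100010001000101
-122443 → 1100010000110110101
Subtract via negate-and-add: invert 1100010000110110101 + 1 = 0011101111001001011 (i.e. 122443).
  0110100010001000101
+ 0011101111001001011
= 1010010001010010000
Result 1010010001010010000: MSB = 1 → 336528 − 524288 = -187760.
Both addends (after negating the subtrahend) are non-negative but the stored result is negative: signed overflow. The true value 214085 − (-122443) = 336528 lies outside [-262144, 262143].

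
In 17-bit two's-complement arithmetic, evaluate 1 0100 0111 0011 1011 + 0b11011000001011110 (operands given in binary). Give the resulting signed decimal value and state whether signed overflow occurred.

63385; overflow

1 0100 0111 0011 1011 → 10100011100111011 = -47301 (signed)
0b11011000001011110 → 11011000001011110 = -20386 (signed)
  10100011100111011
+ 11011000001011110
= 01111011110011001  (discard carry-out 1)
Result 01111011110011001: MSB = 0 → value 63385.
Both addends are negative but the stored result is non-negative: signed overflow. The true value -47301 + (-20386) = -67687 lies outside [-65536, 65535].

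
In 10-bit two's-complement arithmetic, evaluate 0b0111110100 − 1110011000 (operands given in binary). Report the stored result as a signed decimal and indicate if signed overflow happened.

0b0111110100 → 0111110100 = 500 (signed)
1110011000 = -104 (signed)
Subtract via negate-and-add: invert 1110011000 + 1 = 0001101000 (i.e. 104).
  0111110100
+ 0001101000
= 1001011100
Result 1001011100: MSB = 1 → 604 − 1024 = -420.
Both addends (after negating the subtrahend) are non-negative but the stored result is negative: signed overflow. The true value 500 − (-104) = 604 lies outside [-512, 511].

-420; overflow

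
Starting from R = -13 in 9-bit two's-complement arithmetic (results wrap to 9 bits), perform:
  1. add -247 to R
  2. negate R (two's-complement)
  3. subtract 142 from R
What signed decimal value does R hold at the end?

118

Start: R = -13 = 111110011.
R = -13 + (-247) = -260; wraps to 252 = 011111100
R = −(252) = -252 = 100000100
R = -252 − 142 = -394; wraps to 118 = 001110110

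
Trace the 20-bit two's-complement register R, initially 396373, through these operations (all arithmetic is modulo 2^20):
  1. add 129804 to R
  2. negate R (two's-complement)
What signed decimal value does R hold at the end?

Start: R = 396373 = 01100000110001010101.
R = 396373 + 129804 = 526177; wraps to -522399 = 10000000011101100001
R = −(-522399) = 522399 = 01111111100010011111

522399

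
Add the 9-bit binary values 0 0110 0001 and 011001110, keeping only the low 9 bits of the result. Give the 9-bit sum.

100101111

  001100001
+ 011001110
= 100101111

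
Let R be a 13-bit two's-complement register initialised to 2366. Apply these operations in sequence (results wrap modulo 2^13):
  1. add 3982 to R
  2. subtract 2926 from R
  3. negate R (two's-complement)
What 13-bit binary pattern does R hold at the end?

Start: R = 2366 = 0100100111110.
R = 2366 + 3982 = 6348; wraps to -1844 = 1100011001100
R = -1844 − 2926 = -4770; wraps to 3422 = 0110101011110
R = −(3422) = -3422 = 1001010100010

1001010100010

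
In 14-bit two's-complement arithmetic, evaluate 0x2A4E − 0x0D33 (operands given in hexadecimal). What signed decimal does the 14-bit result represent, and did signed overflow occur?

7451; overflow

0x2A4E = 10101001001110 = -5554 (signed)
0x0D33 = 00110100110011 = 3379 (signed)
Subtract via negate-and-add: invert 00110100110011 + 1 = 11001011001101 (i.e. -3379).
  10101001001110
+ 11001011001101
= 01110100011011  (discard carry-out 1)
Result 01110100011011: MSB = 0 → value 7451.
Both addends (after negating the subtrahend) are negative but the stored result is non-negative: signed overflow. The true value -5554 − 3379 = -8933 lies outside [-8192, 8191].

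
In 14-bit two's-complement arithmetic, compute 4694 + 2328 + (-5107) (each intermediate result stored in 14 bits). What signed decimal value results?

1915

4694 + 2328 = 7022 (01101101101110)
7022 + (-5107) = 1915 (00011101111011)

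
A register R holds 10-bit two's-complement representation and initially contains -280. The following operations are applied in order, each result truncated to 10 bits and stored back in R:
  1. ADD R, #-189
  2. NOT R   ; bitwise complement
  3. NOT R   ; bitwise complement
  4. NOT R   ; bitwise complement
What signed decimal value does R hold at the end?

468

Start: R = -280 = 1011101000.
R = -280 + (-189) = -469 = 1000101011
R = NOT 1000101011 = 0111010100 = 468
R = NOT 0111010100 = 1000101011 = -469
R = NOT 1000101011 = 0111010100 = 468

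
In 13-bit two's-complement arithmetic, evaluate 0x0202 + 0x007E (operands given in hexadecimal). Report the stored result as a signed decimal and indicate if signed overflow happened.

640; no overflow

0x0202 = 0001000000010 = 514 (signed)
0x007E = 0000001111110 = 126 (signed)
  0001000000010
+ 0000001111110
= 0001010000000
Result 0001010000000: MSB = 0 → value 640.
Both addends are non-negative and so is the stored result: no signed overflow.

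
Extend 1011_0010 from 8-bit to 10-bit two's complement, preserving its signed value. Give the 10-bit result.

1110110010

MSB of 10110010 is 1; replicate it into the new high bits.
11|10110010 → 1110110010 (still -78).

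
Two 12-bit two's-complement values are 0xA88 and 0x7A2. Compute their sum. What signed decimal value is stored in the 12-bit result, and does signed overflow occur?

0xA88 = 101010001000 = -1400 (signed)
0x7A2 = 011110100010 = 1954 (signed)
  101010001000
+ 011110100010
= 001000101010  (discard carry-out 1)
Result 001000101010: MSB = 0 → value 554.
Addends have opposite signs, so signed overflow cannot occur.

554; no overflow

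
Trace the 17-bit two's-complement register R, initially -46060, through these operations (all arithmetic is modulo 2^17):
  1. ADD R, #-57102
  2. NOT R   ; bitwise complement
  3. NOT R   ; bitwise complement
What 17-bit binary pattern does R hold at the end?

00110110100000110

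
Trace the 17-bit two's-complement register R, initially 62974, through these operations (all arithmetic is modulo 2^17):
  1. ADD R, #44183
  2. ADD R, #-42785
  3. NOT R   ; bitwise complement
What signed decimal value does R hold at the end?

-64373

Start: R = 62974 = 01111010111111110.
R = 62974 + 44183 = 107157; wraps to -23915 = 11010001010010101
R = -23915 + (-42785) = -66700; wraps to 64372 = 01111101101110100
R = NOT 01111101101110100 = 10000010010001011 = -64373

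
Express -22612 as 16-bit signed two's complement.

1010011110101100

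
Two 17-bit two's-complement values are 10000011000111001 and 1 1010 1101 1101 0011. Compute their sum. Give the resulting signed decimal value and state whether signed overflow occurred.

10000011000111001 = -63943 (signed)
1 1010 1101 1101 0011 → 11010110111010011 = -21037 (signed)
  10000011000111001
+ 11010110111010011
= 01011010000001100  (discard carry-out 1)
Result 01011010000001100: MSB = 0 → value 46092.
Both addends are negative but the stored result is non-negative: signed overflow. The true value -63943 + (-21037) = -84980 lies outside [-65536, 65535].

46092; overflow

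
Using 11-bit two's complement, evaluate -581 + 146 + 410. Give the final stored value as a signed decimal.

-25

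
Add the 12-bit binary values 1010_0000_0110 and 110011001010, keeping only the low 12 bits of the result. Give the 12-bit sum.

  101000000110
+ 110011001010
= 011011010000  (discard carry-out 1)

011011010000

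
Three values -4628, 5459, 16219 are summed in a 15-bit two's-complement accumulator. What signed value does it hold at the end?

-15718

-4628 + 5459 = 831 (000001100111111)
831 + 16219 = 17050 → wraps to -15718 (100001010011010)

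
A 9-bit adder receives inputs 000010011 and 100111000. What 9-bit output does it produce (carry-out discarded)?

101001011

  000010011
+ 100111000
= 101001011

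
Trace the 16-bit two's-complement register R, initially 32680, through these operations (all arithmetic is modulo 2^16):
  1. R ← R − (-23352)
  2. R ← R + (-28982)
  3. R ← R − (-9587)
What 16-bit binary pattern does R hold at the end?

Start: R = 32680 = 0111111110101000.
R = 32680 − (-23352) = 56032; wraps to -9504 = 1101101011100000
R = -9504 + (-28982) = -38486; wraps to 27050 = 0110100110101010
R = 27050 − (-9587) = 36637; wraps to -28899 = 1000111100011101

1000111100011101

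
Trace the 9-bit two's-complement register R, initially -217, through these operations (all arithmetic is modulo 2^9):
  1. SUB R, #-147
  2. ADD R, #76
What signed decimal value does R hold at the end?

Start: R = -217 = 100100111.
R = -217 − (-147) = -70 = 110111010
R = -70 + 76 = 6 = 000000110

6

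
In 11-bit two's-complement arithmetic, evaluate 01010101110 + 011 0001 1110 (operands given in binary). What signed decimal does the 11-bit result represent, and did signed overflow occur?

-564; overflow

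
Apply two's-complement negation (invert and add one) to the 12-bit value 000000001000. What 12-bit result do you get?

111111111000

Invert: 111111110111. Add 1: 111111111000.
Check: 000000001000 = 8, 111111111000 = -8.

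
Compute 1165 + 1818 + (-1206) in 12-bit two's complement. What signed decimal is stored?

1165 + 1818 = 2983 → wraps to -1113 (101110100111)
-1113 + (-1206) = -2319 → wraps to 1777 (011011110001)

1777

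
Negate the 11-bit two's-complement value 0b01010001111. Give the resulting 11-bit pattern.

10101110001

Invert: 10101110000. Add 1: 10101110001.
Check: 01010001111 = 655, 10101110001 = -655.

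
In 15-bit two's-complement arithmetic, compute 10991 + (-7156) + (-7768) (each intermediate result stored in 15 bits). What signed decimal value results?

-3933

10991 + (-7156) = 3835 (000111011111011)
3835 + (-7768) = -3933 (111000010100011)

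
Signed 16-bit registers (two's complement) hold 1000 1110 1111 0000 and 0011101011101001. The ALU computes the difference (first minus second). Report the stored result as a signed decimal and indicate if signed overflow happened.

21511; overflow

1000 1110 1111 0000 → 1000111011110000 = -28944 (signed)
0011101011101001 = 15081 (signed)
Subtract via negate-and-add: invert 0011101011101001 + 1 = 1100010100010111 (i.e. -15081).
  1000111011110000
+ 1100010100010111
= 0101010000000111  (discard carry-out 1)
Result 0101010000000111: MSB = 0 → value 21511.
Both addends (after negating the subtrahend) are negative but the stored result is non-negative: signed overflow. The true value -28944 − 15081 = -44025 lies outside [-32768, 32767].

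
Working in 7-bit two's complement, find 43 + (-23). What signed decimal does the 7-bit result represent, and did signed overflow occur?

20; no overflow

43 → 0101011
-23 → 1101001
  0101011
+ 1101001
= 0010100  (discard carry-out 1)
Result 0010100: MSB = 0 → value 20.
Addends have opposite signs, so signed overflow cannot occur.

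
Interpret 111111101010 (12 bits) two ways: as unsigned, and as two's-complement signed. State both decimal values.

Unsigned: 111111101010 = 4074.
Signed: MSB=1 → 4074 − 4096 = -22.

unsigned = 4074, signed = -22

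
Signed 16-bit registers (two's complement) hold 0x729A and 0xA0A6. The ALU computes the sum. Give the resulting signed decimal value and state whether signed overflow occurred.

0x729A = 0111001010011010 = 29338 (signed)
0xA0A6 = 1010000010100110 = -24410 (signed)
  0111001010011010
+ 1010000010100110
= 0001001101000000  (discard carry-out 1)
Result 0001001101000000: MSB = 0 → value 4928.
Addends have opposite signs, so signed overflow cannot occur.

4928; no overflow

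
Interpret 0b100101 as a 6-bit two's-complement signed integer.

-27

MSB is 1, so the value is negative.
Unsigned reading: 37. Subtract 2^6 = 64: 37 − 64 = -27.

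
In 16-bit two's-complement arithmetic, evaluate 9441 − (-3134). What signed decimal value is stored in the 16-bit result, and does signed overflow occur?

9441 → 0010010011100001
-3134 → 1111001111000010
Subtract via negate-and-add: invert 1111001111000010 + 1 = 0000110000111110 (i.e. 3134).
  0010010011100001
+ 0000110000111110
= 0011000100011111
Result 0011000100011111: MSB = 0 → value 12575.
Both addends (after negating the subtrahend) are non-negative and so is the stored result: no signed overflow.

12575; no overflow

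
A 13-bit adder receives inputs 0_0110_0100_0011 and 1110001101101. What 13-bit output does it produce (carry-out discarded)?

0001010110000

  0011001000011
+ 1110001101101
= 0001010110000  (discard carry-out 1)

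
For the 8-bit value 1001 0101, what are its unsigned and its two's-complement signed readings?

Unsigned: 10010101 = 149.
Signed: MSB=1 → 149 − 256 = -107.

unsigned = 149, signed = -107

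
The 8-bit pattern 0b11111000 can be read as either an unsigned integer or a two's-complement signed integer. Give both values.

unsigned = 248, signed = -8

Unsigned: 11111000 = 248.
Signed: MSB=1 → 248 − 256 = -8.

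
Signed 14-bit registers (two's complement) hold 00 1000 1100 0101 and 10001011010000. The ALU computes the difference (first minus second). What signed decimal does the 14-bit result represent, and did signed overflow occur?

-6667; overflow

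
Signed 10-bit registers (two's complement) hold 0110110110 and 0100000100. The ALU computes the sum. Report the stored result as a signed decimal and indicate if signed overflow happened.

-326; overflow

0110110110 = 438 (signed)
0100000100 = 260 (signed)
  0110110110
+ 0100000100
= 1010111010
Result 1010111010: MSB = 1 → 698 − 1024 = -326.
Both addends are non-negative but the stored result is negative: signed overflow. The true value 438 + 260 = 698 lies outside [-512, 511].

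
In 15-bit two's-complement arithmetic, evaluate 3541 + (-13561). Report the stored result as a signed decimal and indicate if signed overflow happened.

-10020; no overflow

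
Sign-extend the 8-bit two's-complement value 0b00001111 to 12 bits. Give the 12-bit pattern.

MSB of 00001111 is 0; replicate it into the new high bits.
0000|00001111 → 000000001111 (still 15).

000000001111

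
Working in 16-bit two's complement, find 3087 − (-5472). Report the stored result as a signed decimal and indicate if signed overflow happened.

3087 → 0000110000001111
-5472 → 1110101010100000
Subtract via negate-and-add: invert 1110101010100000 + 1 = 0001010101100000 (i.e. 5472).
  0000110000001111
+ 0001010101100000
= 0010000101101111
Result 0010000101101111: MSB = 0 → value 8559.
Both addends (after negating the subtrahend) are non-negative and so is the stored result: no signed overflow.

8559; no overflow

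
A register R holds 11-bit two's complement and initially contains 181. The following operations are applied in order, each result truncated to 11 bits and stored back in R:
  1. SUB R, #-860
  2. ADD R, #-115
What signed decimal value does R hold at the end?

926

Start: R = 181 = 00010110101.
R = 181 − (-860) = 1041; wraps to -1007 = 10000010001
R = -1007 + (-115) = -1122; wraps to 926 = 01110011110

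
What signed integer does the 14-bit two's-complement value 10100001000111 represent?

-6073

MSB is 1, so the value is negative.
Invert: 01011110111000. Add 1: 01011110111001 = 6073. So the value is −6073.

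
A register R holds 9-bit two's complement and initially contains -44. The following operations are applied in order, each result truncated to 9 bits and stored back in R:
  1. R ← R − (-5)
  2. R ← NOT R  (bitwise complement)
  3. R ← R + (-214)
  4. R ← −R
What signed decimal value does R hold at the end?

176

Start: R = -44 = 111010100.
R = -44 − (-5) = -39 = 111011001
R = NOT 111011001 = 000100110 = 38
R = 38 + (-214) = -176 = 101010000
R = −(-176) = 176 = 010110000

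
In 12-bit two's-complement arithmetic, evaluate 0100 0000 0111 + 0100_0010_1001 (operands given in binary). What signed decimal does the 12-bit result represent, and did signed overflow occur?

-2000; overflow

0100 0000 0111 → 010000000111 = 1031 (signed)
0100_0010_1001 → 010000101001 = 1065 (signed)
  010000000111
+ 010000101001
= 100000110000
Result 100000110000: MSB = 1 → 2096 − 4096 = -2000.
Both addends are non-negative but the stored result is negative: signed overflow. The true value 1031 + 1065 = 2096 lies outside [-2048, 2047].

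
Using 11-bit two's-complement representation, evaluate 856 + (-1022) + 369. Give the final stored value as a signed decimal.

203

856 + (-1022) = -166 (11101011010)
-166 + 369 = 203 (00011001011)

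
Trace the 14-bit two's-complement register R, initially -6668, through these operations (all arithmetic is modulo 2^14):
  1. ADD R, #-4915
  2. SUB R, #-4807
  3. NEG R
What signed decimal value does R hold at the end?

6776

Start: R = -6668 = 10010111110100.
R = -6668 + (-4915) = -11583; wraps to 4801 = 01001011000001
R = 4801 − (-4807) = 9608; wraps to -6776 = 10010110001000
R = −(-6776) = 6776 = 01101001111000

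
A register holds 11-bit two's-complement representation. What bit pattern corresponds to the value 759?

01011110111

759 is non-negative, so write it directly in 11 bits: 01011110111.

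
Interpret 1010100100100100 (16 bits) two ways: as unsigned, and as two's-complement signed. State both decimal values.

Unsigned: 1010100100100100 = 43300.
Signed: MSB=1 → 43300 − 65536 = -22236.

unsigned = 43300, signed = -22236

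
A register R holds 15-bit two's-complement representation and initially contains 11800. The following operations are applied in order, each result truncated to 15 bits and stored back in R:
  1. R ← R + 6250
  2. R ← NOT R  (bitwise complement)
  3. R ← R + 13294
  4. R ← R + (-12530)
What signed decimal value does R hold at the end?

15481

Start: R = 11800 = 010111000011000.
R = 11800 + 6250 = 18050; wraps to -14718 = 100011010000010
R = NOT 100011010000010 = 011100101111101 = 14717
R = 14717 + 13294 = 28011; wraps to -4757 = 110110101101011
R = -4757 + (-12530) = -17287; wraps to 15481 = 011110001111001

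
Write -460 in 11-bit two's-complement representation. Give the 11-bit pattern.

11000110100

|-460| = 460 = 00111001100 in 11 bits.
Invert the bits: 11000110011. Add 1: 11000110100.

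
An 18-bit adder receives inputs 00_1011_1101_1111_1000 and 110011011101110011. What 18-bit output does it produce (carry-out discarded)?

  001011110111111000
+ 110011011101110011
= 111111010101101011

111111010101101011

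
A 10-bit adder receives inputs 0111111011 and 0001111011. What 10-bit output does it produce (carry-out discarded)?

  0111111011
+ 0001111011
= 1001110110

1001110110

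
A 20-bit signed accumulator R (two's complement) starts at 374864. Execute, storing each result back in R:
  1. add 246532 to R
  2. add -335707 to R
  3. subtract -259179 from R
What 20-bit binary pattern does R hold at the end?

Start: R = 374864 = 01011011100001010000.
R = 374864 + 246532 = 621396; wraps to -427180 = 10010111101101010100
R = -427180 + (-335707) = -762887; wraps to 285689 = 01000101101111111001
R = 285689 − (-259179) = 544868; wraps to -503708 = 10000101000001100100

10000101000001100100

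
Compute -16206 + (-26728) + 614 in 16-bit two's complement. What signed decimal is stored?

-16206 + (-26728) = -42934 → wraps to 22602 (0101100001001010)
22602 + 614 = 23216 (0101101010110000)

23216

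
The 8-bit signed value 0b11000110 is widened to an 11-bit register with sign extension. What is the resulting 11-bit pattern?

11111000110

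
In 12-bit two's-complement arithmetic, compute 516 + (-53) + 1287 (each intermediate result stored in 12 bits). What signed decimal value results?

1750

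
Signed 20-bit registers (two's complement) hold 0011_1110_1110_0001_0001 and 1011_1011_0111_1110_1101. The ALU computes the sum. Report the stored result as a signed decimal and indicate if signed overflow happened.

0011_1110_1110_0001_0001 → 00111110111000010001 = 257553 (signed)
1011_1011_0111_1110_1101 → 10111011011111101101 = -280595 (signed)
  00111110111000010001
+ 10111011011111101101
= 11111010010111111110
Result 11111010010111111110: MSB = 1 → 1025534 − 1048576 = -23042.
Addends have opposite signs, so signed overflow cannot occur.

-23042; no overflow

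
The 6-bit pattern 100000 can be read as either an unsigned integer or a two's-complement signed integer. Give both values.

Unsigned: 100000 = 32.
Signed: MSB=1 → 32 − 64 = -32.

unsigned = 32, signed = -32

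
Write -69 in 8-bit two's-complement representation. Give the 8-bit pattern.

10111011

|-69| = 69 = 01000101 in 8 bits.
Invert the bits: 10111010. Add 1: 10111011.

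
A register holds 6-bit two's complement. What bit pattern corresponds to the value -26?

|-26| = 26 = 011010 in 6 bits.
Invert the bits: 100101. Add 1: 100110.

100110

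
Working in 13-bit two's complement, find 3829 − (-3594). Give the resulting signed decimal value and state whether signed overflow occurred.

-769; overflow

3829 → 0111011110101
-3594 → 1000111110110
Subtract via negate-and-add: invert 1000111110110 + 1 = 0111000001010 (i.e. 3594).
  0111011110101
+ 0111000001010
= 1110011111111
Result 1110011111111: MSB = 1 → 7423 − 8192 = -769.
Both addends (after negating the subtrahend) are non-negative but the stored result is negative: signed overflow. The true value 3829 − (-3594) = 7423 lies outside [-4096, 4095].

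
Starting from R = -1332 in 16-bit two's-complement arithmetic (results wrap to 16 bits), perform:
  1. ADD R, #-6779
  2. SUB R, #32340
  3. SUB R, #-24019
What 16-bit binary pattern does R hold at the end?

1011111111010000

Start: R = -1332 = 1111101011001100.
R = -1332 + (-6779) = -8111 = 1110000001010001
R = -8111 − 32340 = -40451; wraps to 25085 = 0110000111111101
R = 25085 − (-24019) = 49104; wraps to -16432 = 1011111111010000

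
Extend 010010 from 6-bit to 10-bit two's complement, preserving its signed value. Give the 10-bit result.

0000010010

MSB of 010010 is 0; replicate it into the new high bits.
0000|010010 → 0000010010 (still 18).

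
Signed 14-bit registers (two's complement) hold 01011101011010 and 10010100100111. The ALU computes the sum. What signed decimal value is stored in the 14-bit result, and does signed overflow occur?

-895; no overflow

01011101011010 = 5978 (signed)
10010100100111 = -6873 (signed)
  01011101011010
+ 10010100100111
= 11110010000001
Result 11110010000001: MSB = 1 → 15489 − 16384 = -895.
Addends have opposite signs, so signed overflow cannot occur.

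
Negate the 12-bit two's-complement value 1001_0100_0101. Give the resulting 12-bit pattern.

Invert: 011010111010. Add 1: 011010111011.
Check: 100101000101 = -1723, 011010111011 = 1723.

011010111011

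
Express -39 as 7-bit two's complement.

1011001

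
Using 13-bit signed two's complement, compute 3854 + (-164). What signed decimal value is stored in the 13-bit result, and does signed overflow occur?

3854 → 0111100001110
-164 → 1111101011100
  0111100001110
+ 1111101011100
= 0111001101010  (discard carry-out 1)
Result 0111001101010: MSB = 0 → value 3690.
Addends have opposite signs, so signed overflow cannot occur.

3690; no overflow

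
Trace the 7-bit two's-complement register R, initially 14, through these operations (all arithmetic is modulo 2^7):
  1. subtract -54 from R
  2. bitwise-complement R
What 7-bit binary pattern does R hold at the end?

Start: R = 14 = 0001110.
R = 14 − (-54) = 68; wraps to -60 = 1000100
R = NOT 1000100 = 0111011 = 59

0111011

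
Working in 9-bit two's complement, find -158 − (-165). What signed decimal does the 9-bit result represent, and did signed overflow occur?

7; no overflow

-158 → 101100010
-165 → 101011011
Subtract via negate-and-add: invert 101011011 + 1 = 010100101 (i.e. 165).
  101100010
+ 010100101
= 000000111  (discard carry-out 1)
Result 000000111: MSB = 0 → value 7.
Addends (after negating the subtrahend) have opposite signs, so signed overflow cannot occur.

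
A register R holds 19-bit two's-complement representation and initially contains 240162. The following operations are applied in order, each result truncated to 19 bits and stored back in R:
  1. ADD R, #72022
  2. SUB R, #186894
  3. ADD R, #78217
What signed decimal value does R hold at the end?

203507

Start: R = 240162 = 0111010101000100010.
R = 240162 + 72022 = 312184; wraps to -212104 = 1001100001101111000
R = -212104 − 186894 = -398998; wraps to 125290 = 0011110100101101010
R = 125290 + 78217 = 203507 = 0110001101011110011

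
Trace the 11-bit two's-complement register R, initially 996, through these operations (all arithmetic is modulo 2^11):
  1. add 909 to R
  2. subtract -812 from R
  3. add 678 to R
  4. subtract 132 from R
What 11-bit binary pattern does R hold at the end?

Start: R = 996 = 01111100100.
R = 996 + 909 = 1905; wraps to -143 = 11101110001
R = -143 − (-812) = 669 = 01010011101
R = 669 + 678 = 1347; wraps to -701 = 10101000011
R = -701 − 132 = -833 = 10010111111

10010111111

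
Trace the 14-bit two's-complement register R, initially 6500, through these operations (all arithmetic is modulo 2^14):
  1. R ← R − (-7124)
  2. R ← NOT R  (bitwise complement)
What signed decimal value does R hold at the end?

2759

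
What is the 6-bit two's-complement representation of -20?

101100

|-20| = 20 = 010100 in 6 bits.
Invert the bits: 101011. Add 1: 101100.
Check: 101100 reads as 44 − 64 = -20.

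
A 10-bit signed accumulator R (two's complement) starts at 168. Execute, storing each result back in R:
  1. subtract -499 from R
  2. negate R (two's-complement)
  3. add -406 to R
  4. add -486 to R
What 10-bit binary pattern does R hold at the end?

0111101001

Start: R = 168 = 0010101000.
R = 168 − (-499) = 667; wraps to -357 = 1010011011
R = −(-357) = 357 = 0101100101
R = 357 + (-406) = -49 = 1111001111
R = -49 + (-486) = -535; wraps to 489 = 0111101001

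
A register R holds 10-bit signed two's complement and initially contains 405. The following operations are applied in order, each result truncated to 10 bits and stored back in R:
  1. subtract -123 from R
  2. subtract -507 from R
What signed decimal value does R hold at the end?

11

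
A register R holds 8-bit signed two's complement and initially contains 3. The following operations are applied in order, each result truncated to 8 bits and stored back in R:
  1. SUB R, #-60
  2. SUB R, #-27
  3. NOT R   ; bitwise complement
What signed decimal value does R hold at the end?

-91

Start: R = 3 = 00000011.
R = 3 − (-60) = 63 = 00111111
R = 63 − (-27) = 90 = 01011010
R = NOT 01011010 = 10100101 = -91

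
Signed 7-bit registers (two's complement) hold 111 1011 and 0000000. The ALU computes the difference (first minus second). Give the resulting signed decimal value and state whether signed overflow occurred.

-5; no overflow

111 1011 → 1111011 = -5 (signed)
0000000 = 0 (signed)
Subtract via negate-and-add: invert 0000000 + 1 = 0000000 (i.e. 0).
  1111011
+ 0000000
= 1111011
Result 1111011: MSB = 1 → 123 − 128 = -5.
Addends (after negating the subtrahend) have opposite signs, so signed overflow cannot occur.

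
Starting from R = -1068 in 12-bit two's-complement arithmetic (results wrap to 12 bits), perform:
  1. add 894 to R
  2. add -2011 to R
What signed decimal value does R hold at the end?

1911

Start: R = -1068 = 101111010100.
R = -1068 + 894 = -174 = 111101010010
R = -174 + (-2011) = -2185; wraps to 1911 = 011101110111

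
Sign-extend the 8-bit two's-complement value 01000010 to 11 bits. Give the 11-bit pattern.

00001000010

MSB of 01000010 is 0; replicate it into the new high bits.
000|01000010 → 00001000010 (still 66).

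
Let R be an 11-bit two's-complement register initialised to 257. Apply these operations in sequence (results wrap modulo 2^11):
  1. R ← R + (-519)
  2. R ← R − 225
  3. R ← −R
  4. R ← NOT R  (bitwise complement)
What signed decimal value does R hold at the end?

Start: R = 257 = 00100000001.
R = 257 + (-519) = -262 = 11011111010
R = -262 − 225 = -487 = 11000011001
R = −(-487) = 487 = 00111100111
R = NOT 00111100111 = 11000011000 = -488

-488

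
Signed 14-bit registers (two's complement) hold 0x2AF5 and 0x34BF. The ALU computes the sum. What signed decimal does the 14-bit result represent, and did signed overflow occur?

0x2AF5 = 10101011110101 = -5387 (signed)
0x34BF = 11010010111111 = -2881 (signed)
  10101011110101
+ 11010010111111
= 01111110110100  (discard carry-out 1)
Result 01111110110100: MSB = 0 → value 8116.
Both addends are negative but the stored result is non-negative: signed overflow. The true value -5387 + (-2881) = -8268 lies outside [-8192, 8191].

8116; overflow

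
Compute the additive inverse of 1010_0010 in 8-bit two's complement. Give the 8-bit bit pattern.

01011110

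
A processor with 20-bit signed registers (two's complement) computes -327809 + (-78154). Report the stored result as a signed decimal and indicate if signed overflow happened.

-327809 → 10101111111101111111
-78154 → 11101100111010110110
  10101111111101111111
+ 11101100111010110110
= 10011100111000110101  (discard carry-out 1)
Result 10011100111000110101: MSB = 1 → 642613 − 1048576 = -405963.
Both addends are negative and so is the stored result: no signed overflow.

-405963; no overflow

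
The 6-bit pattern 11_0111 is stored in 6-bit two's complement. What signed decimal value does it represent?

MSB is 1, so the value is negative.
Invert: 001000. Add 1: 001001 = 9. So the value is −9.

-9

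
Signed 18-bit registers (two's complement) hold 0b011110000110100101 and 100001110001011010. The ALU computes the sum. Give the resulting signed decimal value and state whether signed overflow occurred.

-513; no overflow

0b011110000110100101 → 011110000110100101 = 123301 (signed)
100001110001011010 = -123814 (signed)
  011110000110100101
+ 100001110001011010
= 111111110111111111
Result 111111110111111111: MSB = 1 → 261631 − 262144 = -513.
Addends have opposite signs, so signed overflow cannot occur.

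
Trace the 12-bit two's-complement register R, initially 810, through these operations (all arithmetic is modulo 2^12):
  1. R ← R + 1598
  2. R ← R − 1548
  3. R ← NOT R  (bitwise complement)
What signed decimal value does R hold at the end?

Start: R = 810 = 001100101010.
R = 810 + 1598 = 2408; wraps to -1688 = 100101101000
R = -1688 − 1548 = -3236; wraps to 860 = 001101011100
R = NOT 001101011100 = 110010100011 = -861

-861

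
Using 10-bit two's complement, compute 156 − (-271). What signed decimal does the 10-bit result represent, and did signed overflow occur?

156 → 0010011100
-271 → 1011110001
Subtract via negate-and-add: invert 1011110001 + 1 = 0100001111 (i.e. 271).
  0010011100
+ 0100001111
= 0110101011
Result 0110101011: MSB = 0 → value 427.
Both addends (after negating the subtrahend) are non-negative and so is the stored result: no signed overflow.

427; no overflow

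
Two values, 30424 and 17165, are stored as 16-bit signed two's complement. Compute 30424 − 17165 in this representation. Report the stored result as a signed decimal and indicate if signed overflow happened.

13259; no overflow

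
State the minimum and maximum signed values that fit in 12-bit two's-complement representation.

Minimum: −2^11 = -2048.
Maximum: 2^11 − 1 = 2047.

min = -2048, max = 2047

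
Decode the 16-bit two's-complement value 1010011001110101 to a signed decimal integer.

-22923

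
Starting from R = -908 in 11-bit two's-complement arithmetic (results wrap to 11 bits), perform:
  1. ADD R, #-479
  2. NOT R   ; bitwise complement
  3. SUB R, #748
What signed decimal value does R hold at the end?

Start: R = -908 = 10001110100.
R = -908 + (-479) = -1387; wraps to 661 = 01010010101
R = NOT 01010010101 = 10101101010 = -662
R = -662 − 748 = -1410; wraps to 638 = 01001111110

638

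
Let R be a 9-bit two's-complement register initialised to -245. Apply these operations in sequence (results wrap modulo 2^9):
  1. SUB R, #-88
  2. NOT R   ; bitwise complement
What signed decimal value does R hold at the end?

Start: R = -245 = 100001011.
R = -245 − (-88) = -157 = 101100011
R = NOT 101100011 = 010011100 = 156

156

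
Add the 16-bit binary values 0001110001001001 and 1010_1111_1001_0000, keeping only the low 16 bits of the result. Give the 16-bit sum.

  0001110001001001
+ 1010111110010000
= 1100101111011001

1100101111011001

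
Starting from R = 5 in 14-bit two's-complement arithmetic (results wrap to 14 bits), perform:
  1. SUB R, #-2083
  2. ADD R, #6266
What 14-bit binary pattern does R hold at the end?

10000010100010

Start: R = 5 = 00000000000101.
R = 5 − (-2083) = 2088 = 00100000101000
R = 2088 + 6266 = 8354; wraps to -8030 = 10000010100010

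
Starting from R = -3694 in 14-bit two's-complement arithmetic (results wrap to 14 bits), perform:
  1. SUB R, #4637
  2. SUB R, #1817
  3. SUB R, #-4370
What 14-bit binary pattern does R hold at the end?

10100101101110

Start: R = -3694 = 11000110010010.
R = -3694 − 4637 = -8331; wraps to 8053 = 01111101110101
R = 8053 − 1817 = 6236 = 01100001011100
R = 6236 − (-4370) = 10606; wraps to -5778 = 10100101101110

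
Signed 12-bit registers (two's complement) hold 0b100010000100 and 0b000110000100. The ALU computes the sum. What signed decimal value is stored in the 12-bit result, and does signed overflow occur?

-1528; no overflow

0b100010000100 → 100010000100 = -1916 (signed)
0b000110000100 → 000110000100 = 388 (signed)
  100010000100
+ 000110000100
= 101000001000
Result 101000001000: MSB = 1 → 2568 − 4096 = -1528.
Addends have opposite signs, so signed overflow cannot occur.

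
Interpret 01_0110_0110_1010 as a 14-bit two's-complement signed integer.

5738

MSB is 0, so the value is non-negative: 01011001101010 = 5738.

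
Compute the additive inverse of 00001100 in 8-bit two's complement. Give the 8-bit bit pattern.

11110100

Invert: 11110011. Add 1: 11110100.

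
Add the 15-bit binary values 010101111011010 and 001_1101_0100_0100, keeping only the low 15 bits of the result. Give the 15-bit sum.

100100100011110

  010101111011010
+ 001110101000100
= 100100100011110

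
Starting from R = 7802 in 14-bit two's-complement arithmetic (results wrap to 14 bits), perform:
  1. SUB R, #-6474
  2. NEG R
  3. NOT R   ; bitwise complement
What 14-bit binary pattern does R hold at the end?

11011111000011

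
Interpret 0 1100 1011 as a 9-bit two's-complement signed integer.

203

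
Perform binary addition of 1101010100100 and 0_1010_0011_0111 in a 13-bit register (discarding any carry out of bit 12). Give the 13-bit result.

0010011011011

  1101010100100
+ 0101000110111
= 0010011011011  (discard carry-out 1)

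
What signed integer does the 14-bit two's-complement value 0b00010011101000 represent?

1256

MSB is 0, so the value is non-negative: 00010011101000 = 1256.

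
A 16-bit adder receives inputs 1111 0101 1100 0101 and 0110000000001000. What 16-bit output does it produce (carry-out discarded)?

  1111010111000101
+ 0110000000001000
= 0101010111001101  (discard carry-out 1)

0101010111001101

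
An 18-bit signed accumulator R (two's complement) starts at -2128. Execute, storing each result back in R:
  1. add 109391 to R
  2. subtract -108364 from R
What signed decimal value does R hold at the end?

Start: R = -2128 = 111111011110110000.
R = -2128 + 109391 = 107263 = 011010001011111111
R = 107263 − (-108364) = 215627; wraps to -46517 = 110100101001001011

-46517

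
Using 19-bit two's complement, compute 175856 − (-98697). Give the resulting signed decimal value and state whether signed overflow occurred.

-249735; overflow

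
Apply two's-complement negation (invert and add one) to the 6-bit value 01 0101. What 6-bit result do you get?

101011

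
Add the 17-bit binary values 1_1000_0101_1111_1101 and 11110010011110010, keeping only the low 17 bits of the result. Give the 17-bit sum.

10110101011101111

  11000010111111101
+ 11110010011110010
= 10110101011101111  (discard carry-out 1)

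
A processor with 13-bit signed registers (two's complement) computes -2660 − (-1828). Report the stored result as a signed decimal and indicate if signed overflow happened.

-2660 → 1010110011100
-1828 → 1100011011100
Subtract via negate-and-add: invert 1100011011100 + 1 = 0011100100100 (i.e. 1828).
  1010110011100
+ 0011100100100
= 1110011000000
Result 1110011000000: MSB = 1 → 7360 − 8192 = -832.
Addends (after negating the subtrahend) have opposite signs, so signed overflow cannot occur.

-832; no overflow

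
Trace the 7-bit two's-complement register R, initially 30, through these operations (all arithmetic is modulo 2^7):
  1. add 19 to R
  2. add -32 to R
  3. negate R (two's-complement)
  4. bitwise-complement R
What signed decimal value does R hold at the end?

Start: R = 30 = 0011110.
R = 30 + 19 = 49 = 0110001
R = 49 + (-32) = 17 = 0010001
R = −(17) = -17 = 1101111
R = NOT 1101111 = 0010000 = 16

16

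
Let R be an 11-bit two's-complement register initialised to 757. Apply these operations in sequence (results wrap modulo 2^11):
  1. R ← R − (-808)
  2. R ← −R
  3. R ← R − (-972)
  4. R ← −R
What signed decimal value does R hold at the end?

Start: R = 757 = 01011110101.
R = 757 − (-808) = 1565; wraps to -483 = 11000011101
R = −(-483) = 483 = 00111100011
R = 483 − (-972) = 1455; wraps to -593 = 10110101111
R = −(-593) = 593 = 01001010001

593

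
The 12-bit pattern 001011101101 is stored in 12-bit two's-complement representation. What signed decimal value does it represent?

749

MSB is 0, so the value is non-negative: 001011101101 = 749.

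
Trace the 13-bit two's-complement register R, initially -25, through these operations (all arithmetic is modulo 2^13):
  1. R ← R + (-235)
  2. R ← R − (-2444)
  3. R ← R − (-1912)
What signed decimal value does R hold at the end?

Start: R = -25 = 1111111100111.
R = -25 + (-235) = -260 = 1111011111100
R = -260 − (-2444) = 2184 = 0100010001000
R = 2184 − (-1912) = 4096; wraps to -4096 = 1000000000000

-4096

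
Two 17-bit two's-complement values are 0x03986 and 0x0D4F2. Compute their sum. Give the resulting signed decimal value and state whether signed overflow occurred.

0x03986 = 00011100110000110 = 14726 (signed)
0x0D4F2 = 01101010011110010 = 54514 (signed)
  00011100110000110
+ 01101010011110010
= 10000111001111000
Result 10000111001111000: MSB = 1 → 69240 − 131072 = -61832.
Both addends are non-negative but the stored result is negative: signed overflow. The true value 14726 + 54514 = 69240 lies outside [-65536, 65535].

-61832; overflow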